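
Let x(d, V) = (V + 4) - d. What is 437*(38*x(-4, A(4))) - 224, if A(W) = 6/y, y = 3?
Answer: 165836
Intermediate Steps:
A(W) = 2 (A(W) = 6/3 = 6*(1/3) = 2)
x(d, V) = 4 + V - d (x(d, V) = (4 + V) - d = 4 + V - d)
437*(38*x(-4, A(4))) - 224 = 437*(38*(4 + 2 - 1*(-4))) - 224 = 437*(38*(4 + 2 + 4)) - 224 = 437*(38*10) - 224 = 437*380 - 224 = 166060 - 224 = 165836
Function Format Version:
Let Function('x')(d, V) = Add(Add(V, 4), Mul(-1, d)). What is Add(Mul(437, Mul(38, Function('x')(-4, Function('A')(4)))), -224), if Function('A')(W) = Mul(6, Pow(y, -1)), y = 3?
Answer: 165836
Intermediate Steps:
Function('A')(W) = 2 (Function('A')(W) = Mul(6, Pow(3, -1)) = Mul(6, Rational(1, 3)) = 2)
Function('x')(d, V) = Add(4, V, Mul(-1, d)) (Function('x')(d, V) = Add(Add(4, V), Mul(-1, d)) = Add(4, V, Mul(-1, d)))
Add(Mul(437, Mul(38, Function('x')(-4, Function('A')(4)))), -224) = Add(Mul(437, Mul(38, Add(4, 2, Mul(-1, -4)))), -224) = Add(Mul(437, Mul(38, Add(4, 2, 4))), -224) = Add(Mul(437, Mul(38, 10)), -224) = Add(Mul(437, 380), -224) = Add(166060, -224) = 165836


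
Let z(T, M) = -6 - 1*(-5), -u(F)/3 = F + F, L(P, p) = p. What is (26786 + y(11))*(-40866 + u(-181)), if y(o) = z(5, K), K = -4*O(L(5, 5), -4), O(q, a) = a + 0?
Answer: -1065507300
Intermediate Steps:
O(q, a) = a
u(F) = -6*F (u(F) = -3*(F + F) = -6*F)
K = 16 (K = -4*(-4) = 16)
z(T, M) = -1 (z(T, M) = -6 + 5 = -1)
y(o) = -1
(26786 + y(11))*(-40866 + u(-181)) = (26786 - 1)*(-40866 - 6*(-181)) = 26785*(-40866 + 1086) = 26785*(-39780) = -1065507300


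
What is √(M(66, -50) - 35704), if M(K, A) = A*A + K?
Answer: 3*I*√3682 ≈ 182.04*I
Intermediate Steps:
M(K, A) = K + A² (M(K, A) = A² + K = K + A²)
√(M(66, -50) - 35704) = √((66 + (-50)²) - 35704) = √((66 + 2500) - 35704) = √(2566 - 35704) = √(-33138) = 3*I*√3682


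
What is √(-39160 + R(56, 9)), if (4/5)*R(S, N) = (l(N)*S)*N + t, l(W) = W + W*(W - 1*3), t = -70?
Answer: √1770/2 ≈ 21.036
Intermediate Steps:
l(W) = W + W*(-3 + W) (l(W) = W + W*(W - 3) = W + W*(-3 + W))
R(S, N) = -175/2 + 5*S*N²*(-2 + N)/4 (R(S, N) = 5*(((N*(-2 + N))*S)*N - 70)/4 = 5*((N*S*(-2 + N))*N - 70)/4 = 5*(S*N²*(-2 + N) - 70)/4 = 5*(-70 + S*N²*(-2 + N))/4 = -175/2 + 5*S*N²*(-2 + N)/4)
√(-39160 + R(56, 9)) = √(-39160 + (-175/2 + (5/4)*56*9²*(-2 + 9))) = √(-39160 + (-175/2 + (5/4)*56*81*7)) = √(-39160 + (-175/2 + 39690)) = √(-39160 + 79205/2) = √(885/2) = √1770/2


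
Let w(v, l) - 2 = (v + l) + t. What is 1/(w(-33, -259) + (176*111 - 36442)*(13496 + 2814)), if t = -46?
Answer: -1/275737196 ≈ -3.6266e-9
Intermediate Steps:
w(v, l) = -44 + l + v (w(v, l) = 2 + ((v + l) - 46) = 2 + ((l + v) - 46) = 2 + (-46 + l + v) = -44 + l + v)
1/(w(-33, -259) + (176*111 - 36442)*(13496 + 2814)) = 1/((-44 - 259 - 33) + (176*111 - 36442)*(13496 + 2814)) = 1/(-336 + (19536 - 36442)*16310) = 1/(-336 - 16906*16310) = 1/(-336 - 275736860) = 1/(-275737196) = -1/275737196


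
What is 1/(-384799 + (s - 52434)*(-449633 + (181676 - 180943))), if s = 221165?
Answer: -1/75743730699 ≈ -1.3202e-11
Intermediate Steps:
1/(-384799 + (s - 52434)*(-449633 + (181676 - 180943))) = 1/(-384799 + (221165 - 52434)*(-449633 + (181676 - 180943))) = 1/(-384799 + 168731*(-449633 + 733)) = 1/(-384799 + 168731*(-448900)) = 1/(-384799 - 75743345900) = 1/(-75743730699) = -1/75743730699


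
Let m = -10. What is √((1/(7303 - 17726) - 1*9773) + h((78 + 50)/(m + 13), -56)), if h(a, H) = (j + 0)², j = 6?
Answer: 12*I*√7345953209/10423 ≈ 98.676*I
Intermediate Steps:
h(a, H) = 36 (h(a, H) = (6 + 0)² = 6² = 36)
√((1/(7303 - 17726) - 1*9773) + h((78 + 50)/(m + 13), -56)) = √((1/(7303 - 17726) - 1*9773) + 36) = √((1/(-10423) - 9773) + 36) = √((-1/10423 - 9773) + 36) = √(-101863980/10423 + 36) = √(-101488752/10423) = 12*I*√7345953209/10423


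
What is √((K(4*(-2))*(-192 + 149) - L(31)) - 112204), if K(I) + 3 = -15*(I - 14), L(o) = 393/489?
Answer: 3*I*√372750682/163 ≈ 355.34*I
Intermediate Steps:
L(o) = 131/163 (L(o) = 393*(1/489) = 131/163)
K(I) = 207 - 15*I (K(I) = -3 - 15*(I - 14) = -3 - 15*(-14 + I) = -3 + (210 - 15*I) = 207 - 15*I)
√((K(4*(-2))*(-192 + 149) - L(31)) - 112204) = √(((207 - 60*(-2))*(-192 + 149) - 1*131/163) - 112204) = √(((207 - 15*(-8))*(-43) - 131/163) - 112204) = √(((207 + 120)*(-43) - 131/163) - 112204) = √((327*(-43) - 131/163) - 112204) = √((-14061 - 131/163) - 112204) = √(-2292074/163 - 112204) = √(-20581326/163) = 3*I*√372750682/163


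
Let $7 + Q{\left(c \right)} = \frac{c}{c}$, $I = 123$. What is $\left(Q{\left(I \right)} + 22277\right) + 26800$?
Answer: $49071$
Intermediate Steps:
$Q{\left(c \right)} = -6$ ($Q{\left(c \right)} = -7 + \frac{c}{c} = -7 + 1 = -6$)
$\left(Q{\left(I \right)} + 22277\right) + 26800 = \left(-6 + 22277\right) + 26800 = 22271 + 26800 = 49071$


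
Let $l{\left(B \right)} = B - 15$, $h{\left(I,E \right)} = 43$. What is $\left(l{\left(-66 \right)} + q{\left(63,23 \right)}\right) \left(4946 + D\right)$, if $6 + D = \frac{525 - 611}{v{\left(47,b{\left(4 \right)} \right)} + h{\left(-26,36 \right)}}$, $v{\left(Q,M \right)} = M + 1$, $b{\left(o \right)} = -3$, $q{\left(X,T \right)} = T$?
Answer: $- \frac{11742332}{41} \approx -2.864 \cdot 10^{5}$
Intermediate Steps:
$v{\left(Q,M \right)} = 1 + M$
$D = - \frac{332}{41}$ ($D = -6 + \frac{525 - 611}{\left(1 - 3\right) + 43} = -6 - \frac{86}{-2 + 43} = -6 - \frac{86}{41} = - \frac{332}{41} \approx -8.0976$)
$l{\left(B \right)} = -15 + B$
$\left(l{\left(-66 \right)} + q{\left(63,23 \right)}\right) \left(4946 + D\right) = \left(\left(-15 - 66\right) + 23\right) \left(4946 - \frac{332}{41}\right) = \left(-81 + 23\right) \frac{202454}{41} = \left(-58\right) \frac{202454}{41} = - \frac{11742332}{41}$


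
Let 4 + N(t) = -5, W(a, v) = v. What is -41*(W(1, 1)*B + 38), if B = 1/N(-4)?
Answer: -13981/9 ≈ -1553.4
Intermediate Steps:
N(t) = -9 (N(t) = -4 - 5 = -9)
B = -1/9 (B = 1/(-9) = -1/9 ≈ -0.11111)
-41*(W(1, 1)*B + 38) = -41*(1*(-1/9) + 38) = -41*(-1/9 + 38) = -41*341/9 = -13981/9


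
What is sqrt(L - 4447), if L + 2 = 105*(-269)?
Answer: I*sqrt(32694) ≈ 180.81*I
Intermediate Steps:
L = -28247 (L = -2 + 105*(-269) = -2 - 28245 = -28247)
sqrt(L - 4447) = sqrt(-28247 - 4447) = sqrt(-32694) = I*sqrt(32694)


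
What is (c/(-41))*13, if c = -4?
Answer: 52/41 ≈ 1.2683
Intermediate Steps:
(c/(-41))*13 = (-4/(-41))*13 = -1/41*(-4)*13 = (4/41)*13 = 52/41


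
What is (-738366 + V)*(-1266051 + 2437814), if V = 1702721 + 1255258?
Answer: 2600860387719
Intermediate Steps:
V = 2957979
(-738366 + V)*(-1266051 + 2437814) = (-738366 + 2957979)*(-1266051 + 2437814) = 2219613*1171763 = 2600860387719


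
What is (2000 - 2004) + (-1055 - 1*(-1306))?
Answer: 247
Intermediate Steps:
(2000 - 2004) + (-1055 - 1*(-1306)) = -4 + (-1055 + 1306) = -4 + 251 = 247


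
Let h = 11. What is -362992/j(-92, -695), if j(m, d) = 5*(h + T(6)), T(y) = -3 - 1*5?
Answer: -362992/15 ≈ -24199.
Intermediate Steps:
T(y) = -8 (T(y) = -3 - 5 = -8)
j(m, d) = 15 (j(m, d) = 5*(11 - 8) = 5*3 = 15)
-362992/j(-92, -695) = -362992/15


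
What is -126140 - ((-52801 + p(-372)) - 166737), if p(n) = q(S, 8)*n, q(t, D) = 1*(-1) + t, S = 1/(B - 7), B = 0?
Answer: 650810/7 ≈ 92973.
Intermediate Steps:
S = -⅐ (S = 1/(0 - 7) = 1/(-7) = -⅐ ≈ -0.14286)
q(t, D) = -1 + t
p(n) = -8*n/7 (p(n) = (-1 - ⅐)*n = -8*n/7)
-126140 - ((-52801 + p(-372)) - 166737) = -126140 - ((-52801 - 8/7*(-372)) - 166737) = -126140 - ((-52801 + 2976/7) - 166737) = -126140 - (-366631/7 - 166737) = -126140 - 1*(-1533790/7) = -126140 + 1533790/7 = 650810/7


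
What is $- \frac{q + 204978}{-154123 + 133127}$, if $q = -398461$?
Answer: $- \frac{193483}{20996} \approx -9.2152$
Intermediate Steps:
$- \frac{q + 204978}{-154123 + 133127} = - \frac{-398461 + 204978}{-154123 + 133127} = - \frac{-193483}{-20996} = - \frac{\left(-193483\right) \left(-1\right)}{20996} = \left(-1\right) \frac{193483}{20996} = - \frac{193483}{20996}$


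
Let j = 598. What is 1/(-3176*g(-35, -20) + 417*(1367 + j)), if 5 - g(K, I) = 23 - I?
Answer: 1/940093 ≈ 1.0637e-6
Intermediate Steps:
g(K, I) = -18 + I (g(K, I) = 5 - (23 - I) = 5 + (-23 + I) = -18 + I)
1/(-3176*g(-35, -20) + 417*(1367 + j)) = 1/(-3176*(-18 - 20) + 417*(1367 + 598)) = 1/(-3176*(-38) + 417*1965) = 1/(120688 + 819405) = 1/940093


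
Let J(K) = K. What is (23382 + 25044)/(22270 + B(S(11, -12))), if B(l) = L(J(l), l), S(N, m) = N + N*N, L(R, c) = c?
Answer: 24213/11201 ≈ 2.1617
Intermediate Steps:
S(N, m) = N + N²
B(l) = l
(23382 + 25044)/(22270 + B(S(11, -12))) = (23382 + 25044)/(22270 + 11*(1 + 11)) = 48426/(22270 + 11*12) = 48426/(22270 + 132) = 48426/22402 = 48426*(1/22402) = 24213/11201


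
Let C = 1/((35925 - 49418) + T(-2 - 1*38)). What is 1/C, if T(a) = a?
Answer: -13533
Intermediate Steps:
C = -1/13533 (C = 1/((35925 - 49418) + (-2 - 1*38)) = 1/(-13493 + (-2 - 38)) = 1/(-13493 - 40) = 1/(-13533) = -1/13533 ≈ -7.3893e-5)
1/C = 1/(-1/13533) = -13533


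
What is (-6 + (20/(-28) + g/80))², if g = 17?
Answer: 13256881/313600 ≈ 42.273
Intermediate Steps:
(-6 + (20/(-28) + g/80))² = (-6 + (20/(-28) + 17/80))² = (-6 + (20*(-1/28) + 17*(1/80)))² = (-6 + (-5/7 + 17/80))² = (-6 - 281/560)² = (-3641/560)² = 13256881/313600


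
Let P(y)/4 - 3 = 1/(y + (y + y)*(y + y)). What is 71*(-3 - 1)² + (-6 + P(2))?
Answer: 10280/9 ≈ 1142.2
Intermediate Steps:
P(y) = 12 + 4/(y + 4*y²) (P(y) = 12 + 4/(y + (y + y)*(y + y)) = 12 + 4/(y + (2*y)*(2*y)) = 12 + 4/(y + 4*y²))
71*(-3 - 1)² + (-6 + P(2)) = 71*(-3 - 1)² + (-6 + 4*(1 + 3*2 + 12*2²)/(2*(1 + 4*2))) = 71*(-4)² + (-6 + 4*(½)*(1 + 6 + 12*4)/(1 + 8)) = 71*16 + (-6 + 4*(½)*(1 + 6 + 48)/9) = 1136 + (-6 + 4*(½)*(⅑)*55) = 1136 + (-6 + 110/9) = 1136 + 56/9 = 10280/9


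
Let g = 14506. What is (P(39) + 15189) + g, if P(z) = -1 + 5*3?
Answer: 29709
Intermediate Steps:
P(z) = 14 (P(z) = -1 + 15 = 14)
(P(39) + 15189) + g = (14 + 15189) + 14506 = 15203 + 14506 = 29709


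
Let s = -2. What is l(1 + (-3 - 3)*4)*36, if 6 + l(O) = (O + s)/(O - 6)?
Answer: -5364/29 ≈ -184.97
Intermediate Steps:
l(O) = -6 + (-2 + O)/(-6 + O) (l(O) = -6 + (O - 2)/(O - 6) = -6 + (-2 + O)/(-6 + O))
l(1 + (-3 - 3)*4)*36 = ((34 - 5*(1 + (-3 - 3)*4))/(-6 + (1 + (-3 - 3)*4)))*36 = ((34 - 5*(1 - 6*4))/(-6 + (1 - 6*4)))*36 = ((34 - 5*(1 - 24))/(-6 + (1 - 24)))*36 = ((34 - 5*(-23))/(-6 - 23))*36 = ((34 + 115)/(-29))*36 = -1/29*149*36 = -149/29*36 = -5364/29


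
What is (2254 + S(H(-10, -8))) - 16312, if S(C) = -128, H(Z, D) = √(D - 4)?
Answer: -14186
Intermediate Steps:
H(Z, D) = √(-4 + D)
(2254 + S(H(-10, -8))) - 16312 = (2254 - 128) - 16312 = 2126 - 16312 = -14186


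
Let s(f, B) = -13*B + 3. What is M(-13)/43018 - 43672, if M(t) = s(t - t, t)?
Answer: -939340962/21509 ≈ -43672.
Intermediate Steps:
s(f, B) = 3 - 13*B
M(t) = 3 - 13*t
M(-13)/43018 - 43672 = (3 - 13*(-13))/43018 - 43672 = (3 + 169)*(1/43018) - 43672 = 172*(1/43018) - 43672 = 86/21509 - 43672 = -939340962/21509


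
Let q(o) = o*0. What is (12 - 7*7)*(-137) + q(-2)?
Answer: 5069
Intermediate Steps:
q(o) = 0
(12 - 7*7)*(-137) + q(-2) = (12 - 7*7)*(-137) + 0 = (12 - 49)*(-137) + 0 = -37*(-137) + 0 = 5069 + 0 = 5069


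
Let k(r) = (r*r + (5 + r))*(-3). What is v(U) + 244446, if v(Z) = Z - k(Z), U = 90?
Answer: 269121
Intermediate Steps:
k(r) = -15 - 3*r - 3*r**2 (k(r) = (r**2 + (5 + r))*(-3) = (5 + r + r**2)*(-3) = -15 - 3*r - 3*r**2)
v(Z) = 15 + 3*Z**2 + 4*Z (v(Z) = Z - (-15 - 3*Z - 3*Z**2) = Z + (15 + 3*Z + 3*Z**2) = 15 + 3*Z**2 + 4*Z)
v(U) + 244446 = (15 + 3*90**2 + 4*90) + 244446 = (15 + 3*8100 + 360) + 244446 = (15 + 24300 + 360) + 244446 = 24675 + 244446 = 269121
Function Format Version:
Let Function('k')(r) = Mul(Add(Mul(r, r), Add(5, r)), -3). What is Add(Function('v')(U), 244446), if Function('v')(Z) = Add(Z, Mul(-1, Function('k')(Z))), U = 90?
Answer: 269121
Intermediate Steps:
Function('k')(r) = Add(-15, Mul(-3, r), Mul(-3, Pow(r, 2))) (Function('k')(r) = Mul(Add(Pow(r, 2), Add(5, r)), -3) = Mul(Add(5, r, Pow(r, 2)), -3) = Add(-15, Mul(-3, r), Mul(-3, Pow(r, 2))))
Function('v')(Z) = Add(15, Mul(3, Pow(Z, 2)), Mul(4, Z)) (Function('v')(Z) = Add(Z, Mul(-1, Add(-15, Mul(-3, Z), Mul(-3, Pow(Z, 2))))) = Add(Z, Add(15, Mul(3, Z), Mul(3, Pow(Z, 2)))) = Add(15, Mul(3, Pow(Z, 2)), Mul(4, Z)))
Add(Function('v')(U), 244446) = Add(Add(15, Mul(3, Pow(90, 2)), Mul(4, 90)), 244446) = Add(Add(15, Mul(3, 8100), 360), 244446) = Add(Add(15, 24300, 360), 244446) = Add(24675, 244446) = 269121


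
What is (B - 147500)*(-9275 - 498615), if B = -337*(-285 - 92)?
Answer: 10386858390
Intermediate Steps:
B = 127049 (B = -337*(-377) = 127049)
(B - 147500)*(-9275 - 498615) = (127049 - 147500)*(-9275 - 498615) = -20451*(-507890) = 10386858390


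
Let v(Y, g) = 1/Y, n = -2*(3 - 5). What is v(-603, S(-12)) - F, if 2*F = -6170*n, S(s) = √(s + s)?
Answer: 7441019/603 ≈ 12340.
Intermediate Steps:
n = 4 (n = -2*(-2) = 4)
S(s) = √2*√s (S(s) = √(2*s) = √2*√s)
F = -12340 (F = (-6170*4)/2 = (½)*(-24680) = -12340)
v(-603, S(-12)) - F = 1/(-603) - 1*(-12340) = -1/603 + 12340 = 7441019/603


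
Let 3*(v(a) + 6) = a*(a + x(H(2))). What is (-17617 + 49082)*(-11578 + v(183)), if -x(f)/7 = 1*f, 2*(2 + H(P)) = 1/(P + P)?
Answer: 95559205/8 ≈ 1.1945e+7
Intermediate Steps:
H(P) = -2 + 1/(4*P) (H(P) = -2 + 1/(2*(P + P)) = -2 + 1/(2*((2*P))) = -2 + (1/(2*P))/2 = -2 + 1/(4*P))
x(f) = -7*f
v(a) = -6 + a*(105/8 + a)/3 (v(a) = -6 + (a*(a - 7*(-2 + (¼)/2)))/3 = -6 + (a*(a - 7*(-2 + (¼)*(½))))/3 = -6 + (a*(a - 7*(-2 + ⅛)))/3 = -6 + (a*(a - 7*(-15/8)))/3 = -6 + (a*(a + 105/8))/3 = -6 + (a*(105/8 + a))/3 = -6 + a*(105/8 + a)/3)
(-17617 + 49082)*(-11578 + v(183)) = (-17617 + 49082)*(-11578 + (-6 + (⅓)*183² + (35/8)*183)) = 31465*(-11578 + (-6 + (⅓)*33489 + 6405/8)) = 31465*(-11578 + (-6 + 11163 + 6405/8)) = 31465*(-11578 + 95661/8) = 31465*(3037/8) = 95559205/8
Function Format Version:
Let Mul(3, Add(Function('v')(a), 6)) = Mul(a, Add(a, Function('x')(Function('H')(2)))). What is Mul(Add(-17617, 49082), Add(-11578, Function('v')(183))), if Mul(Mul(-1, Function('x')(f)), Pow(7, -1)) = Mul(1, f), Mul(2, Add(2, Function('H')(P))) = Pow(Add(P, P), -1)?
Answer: Rational(95559205, 8) ≈ 1.1945e+7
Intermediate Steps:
Function('H')(P) = Add(-2, Mul(Rational(1, 4), Pow(P, -1))) (Function('H')(P) = Add(-2, Mul(Rational(1, 2), Pow(Add(P, P), -1))) = Add(-2, Mul(Rational(1, 2), Pow(Mul(2, P), -1))) = Add(-2, Mul(Rational(1, 2), Mul(Rational(1, 2), Pow(P, -1)))) = Add(-2, Mul(Rational(1, 4), Pow(P, -1))))
Function('x')(f) = Mul(-7, f) (Function('x')(f) = Mul(-7, Mul(1, f)) = Mul(-7, f))
Function('v')(a) = Add(-6, Mul(Rational(1, 3), a, Add(Rational(105, 8), a))) (Function('v')(a) = Add(-6, Mul(Rational(1, 3), Mul(a, Add(a, Mul(-7, Add(-2, Mul(Rational(1, 4), Pow(2, -1)))))))) = Add(-6, Mul(Rational(1, 3), Mul(a, Add(a, Mul(-7, Add(-2, Mul(Rational(1, 4), Rational(1, 2)))))))) = Add(-6, Mul(Rational(1, 3), Mul(a, Add(a, Mul(-7, Add(-2, Rational(1, 8))))))) = Add(-6, Mul(Rational(1, 3), Mul(a, Add(a, Mul(-7, Rational(-15, 8)))))) = Add(-6, Mul(Rational(1, 3), Mul(a, Add(a, Rational(105, 8))))) = Add(-6, Mul(Rational(1, 3), Mul(a, Add(Rational(105, 8), a)))) = Add(-6, Mul(Rational(1, 3), a, Add(Rational(105, 8), a))))
Mul(Add(-17617, 49082), Add(-11578, Function('v')(183))) = Mul(Add(-17617, 49082), Add(-11578, Add(-6, Mul(Rational(1, 3), Pow(183, 2)), Mul(Rational(35, 8), 183)))) = Mul(31465, Add(-11578, Add(-6, Mul(Rational(1, 3), 33489), Rational(6405, 8)))) = Mul(31465, Add(-11578, Add(-6, 11163, Rational(6405, 8)))) = Mul(31465, Add(-11578, Rational(95661, 8))) = Mul(31465, Rational(3037, 8)) = Rational(95559205, 8)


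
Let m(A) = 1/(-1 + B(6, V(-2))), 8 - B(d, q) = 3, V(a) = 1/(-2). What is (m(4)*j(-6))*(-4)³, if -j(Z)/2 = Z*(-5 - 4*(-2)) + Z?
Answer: -768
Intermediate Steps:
V(a) = -½
B(d, q) = 5 (B(d, q) = 8 - 1*3 = 8 - 3 = 5)
j(Z) = -8*Z (j(Z) = -2*(Z*(-5 - 4*(-2)) + Z) = -2*(Z*(-5 + 8) + Z) = -2*(Z*3 + Z) = -2*(3*Z + Z) = -8*Z)
m(A) = ¼ (m(A) = 1/(-1 + 5) = 1/4 = ¼)
(m(4)*j(-6))*(-4)³ = ((-8*(-6))/4)*(-4)³ = ((¼)*48)*(-64) = 12*(-64) = -768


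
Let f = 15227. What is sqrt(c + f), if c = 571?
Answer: sqrt(15798) ≈ 125.69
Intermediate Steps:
sqrt(c + f) = sqrt(571 + 15227) = sqrt(15798)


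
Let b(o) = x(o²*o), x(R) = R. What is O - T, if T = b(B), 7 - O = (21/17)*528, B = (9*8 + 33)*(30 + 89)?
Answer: -33163297196344/17 ≈ -1.9508e+12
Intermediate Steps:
B = 12495 (B = (72 + 33)*119 = 105*119 = 12495)
O = -10969/17 (O = 7 - 21/17*528 = 7 - 21*(1/17)*528 = 7 - 21*528/17 = 7 - 1*11088/17 = 7 - 11088/17 = -10969/17 ≈ -645.24)
b(o) = o³ (b(o) = o²*o = o³)
T = 1950782187375 (T = 12495³ = 1950782187375)
O - T = -10969/17 - 1*1950782187375 = -10969/17 - 1950782187375 = -33163297196344/17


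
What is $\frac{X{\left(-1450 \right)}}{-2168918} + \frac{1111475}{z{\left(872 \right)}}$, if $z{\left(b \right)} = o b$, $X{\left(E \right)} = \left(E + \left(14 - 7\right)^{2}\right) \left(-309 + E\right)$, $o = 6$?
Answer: $\frac{1198902303881}{5673889488} \approx 211.3$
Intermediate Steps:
$X{\left(E \right)} = \left(-309 + E\right) \left(49 + E\right)$ ($X{\left(E \right)} = \left(E + 7^{2}\right) \left(-309 + E\right) = \left(E + 49\right) \left(-309 + E\right) = \left(49 + E\right) \left(-309 + E\right) = \left(-309 + E\right) \left(49 + E\right)$)
$z{\left(b \right)} = 6 b$
$\frac{X{\left(-1450 \right)}}{-2168918} + \frac{1111475}{z{\left(872 \right)}} = \frac{-15141 + \left(-1450\right)^{2} - -377000}{-2168918} + \frac{1111475}{6 \cdot 872} = \left(-15141 + 2102500 + 377000\right) \left(- \frac{1}{2168918}\right) + \frac{1111475}{5232} = 2464359 \left(- \frac{1}{2168918}\right) + 1111475 \cdot \frac{1}{5232} = - \frac{2464359}{2168918} + \frac{1111475}{5232} = \frac{1198902303881}{5673889488}$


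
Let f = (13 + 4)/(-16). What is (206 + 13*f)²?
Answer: 9455625/256 ≈ 36936.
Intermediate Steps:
f = -17/16 (f = 17*(-1/16) = -17/16 ≈ -1.0625)
(206 + 13*f)² = (206 + 13*(-17/16))² = (206 - 221/16)² = (3075/16)² = 9455625/256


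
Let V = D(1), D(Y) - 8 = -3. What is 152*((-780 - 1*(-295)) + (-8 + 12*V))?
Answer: -65816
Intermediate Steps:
D(Y) = 5 (D(Y) = 8 - 3 = 5)
V = 5
152*((-780 - 1*(-295)) + (-8 + 12*V)) = 152*((-780 - 1*(-295)) + (-8 + 12*5)) = 152*((-780 + 295) + (-8 + 60)) = 152*(-485 + 52) = 152*(-433) = -65816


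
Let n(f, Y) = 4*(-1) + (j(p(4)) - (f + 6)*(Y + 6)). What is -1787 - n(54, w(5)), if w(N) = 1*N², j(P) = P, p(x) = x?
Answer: 73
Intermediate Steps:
w(N) = N²
n(f, Y) = -(6 + Y)*(6 + f) (n(f, Y) = 4*(-1) + (4 - (f + 6)*(Y + 6)) = -4 + (4 - (6 + f)*(6 + Y)) = -4 + (4 - (6 + Y)*(6 + f)) = -(6 + Y)*(6 + f))
-1787 - n(54, w(5)) = -1787 - (-36 - 6*5² - 6*54 - 1*5²*54) = -1787 - (-36 - 6*25 - 324 - 1*25*54) = -1787 - (-36 - 150 - 324 - 1350) = -1787 - 1*(-1860) = -1787 + 1860 = 73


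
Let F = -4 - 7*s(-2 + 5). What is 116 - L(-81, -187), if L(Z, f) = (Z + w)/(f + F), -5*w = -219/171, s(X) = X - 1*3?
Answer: 6291448/54435 ≈ 115.58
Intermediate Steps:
s(X) = -3 + X (s(X) = X - 3 = -3 + X)
w = 73/285 (w = -(-219)/(5*171) = -⅕*(-73/57) = 73/285 ≈ 0.25614)
F = -4 (F = -4 - 7*(-3 + (-2 + 5)) = -4 - 7*(-3 + 3) = -4 - 7*0 = -4 + 0 = -4)
L(Z, f) = (73/285 + Z)/(-4 + f) (L(Z, f) = (Z + 73/285)/(f - 4) = (73/285 + Z)/(-4 + f))
116 - L(-81, -187) = 116 - (73/285 - 81)/(-4 - 187) = 116 - (-23012)/((-191)*285) = 116 - (-1)*(-23012)/(191*285) = 116 - 1*23012/54435 = 116 - 23012/54435 = 6291448/54435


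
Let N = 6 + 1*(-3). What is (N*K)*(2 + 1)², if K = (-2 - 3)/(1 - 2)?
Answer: 135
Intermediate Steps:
K = 5 (K = -5/(-1) = -5*(-1) = 5)
N = 3 (N = 6 - 3 = 3)
(N*K)*(2 + 1)² = (3*5)*(2 + 1)² = 15*3² = 15*9 = 135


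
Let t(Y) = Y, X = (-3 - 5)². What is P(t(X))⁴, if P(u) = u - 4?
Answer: 12960000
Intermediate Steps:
X = 64 (X = (-8)² = 64)
P(u) = -4 + u
P(t(X))⁴ = (-4 + 64)⁴ = 60⁴ = 12960000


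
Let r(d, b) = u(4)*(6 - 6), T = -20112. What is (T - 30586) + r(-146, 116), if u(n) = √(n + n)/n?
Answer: -50698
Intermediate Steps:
u(n) = √2/√n (u(n) = √(2*n)/n = (√2*√n)/n = √2/√n)
r(d, b) = 0 (r(d, b) = (√2/√4)*(6 - 6) = (√2*(½))*0 = (√2/2)*0 = 0)
(T - 30586) + r(-146, 116) = (-20112 - 30586) + 0 = -50698 + 0 = -50698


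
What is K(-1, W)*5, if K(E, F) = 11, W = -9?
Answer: 55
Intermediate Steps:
K(-1, W)*5 = 11*5 = 55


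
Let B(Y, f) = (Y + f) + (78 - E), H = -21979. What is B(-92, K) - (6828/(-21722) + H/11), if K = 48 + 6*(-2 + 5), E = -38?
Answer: 249503863/119471 ≈ 2088.4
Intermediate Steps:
K = 66 (K = 48 + 6*3 = 48 + 18 = 66)
B(Y, f) = 116 + Y + f (B(Y, f) = (Y + f) + (78 - 1*(-38)) = (Y + f) + (78 + 38) = (Y + f) + 116 = 116 + Y + f)
B(-92, K) - (6828/(-21722) + H/11) = (116 - 92 + 66) - (6828/(-21722) - 21979/11) = 90 - (6828*(-1/21722) - 21979*1/11) = 90 - (-3414/10861 - 21979/11) = 90 - 1*(-238751473/119471) = 90 + 238751473/119471 = 249503863/119471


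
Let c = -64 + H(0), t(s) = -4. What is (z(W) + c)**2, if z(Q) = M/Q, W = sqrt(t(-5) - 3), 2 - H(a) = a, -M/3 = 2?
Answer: 26872/7 - 744*I*sqrt(7)/7 ≈ 3838.9 - 281.21*I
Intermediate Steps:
M = -6 (M = -3*2 = -6)
H(a) = 2 - a
W = I*sqrt(7) (W = sqrt(-4 - 3) = sqrt(-7) = I*sqrt(7) ≈ 2.6458*I)
z(Q) = -6/Q
c = -62 (c = -64 + (2 - 1*0) = -64 + (2 + 0) = -64 + 2 = -62)
(z(W) + c)**2 = (-6*(-I*sqrt(7)/7) - 62)**2 = (-(-6)*I*sqrt(7)/7 - 62)**2 = (6*I*sqrt(7)/7 - 62)**2 = (-62 + 6*I*sqrt(7)/7)**2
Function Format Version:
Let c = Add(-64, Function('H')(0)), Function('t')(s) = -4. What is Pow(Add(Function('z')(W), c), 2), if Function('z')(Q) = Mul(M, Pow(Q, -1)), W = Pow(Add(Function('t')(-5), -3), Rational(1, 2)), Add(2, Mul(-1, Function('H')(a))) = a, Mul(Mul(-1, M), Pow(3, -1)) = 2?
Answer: Add(Rational(26872, 7), Mul(Rational(-744, 7), I, Pow(7, Rational(1, 2)))) ≈ Add(3838.9, Mul(-281.21, I))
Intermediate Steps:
M = -6 (M = Mul(-3, 2) = -6)
Function('H')(a) = Add(2, Mul(-1, a))
W = Mul(I, Pow(7, Rational(1, 2))) (W = Pow(Add(-4, -3), Rational(1, 2)) = Pow(-7, Rational(1, 2)) = Mul(I, Pow(7, Rational(1, 2))) ≈ Mul(2.6458, I))
Function('z')(Q) = Mul(-6, Pow(Q, -1))
c = -62 (c = Add(-64, Add(2, Mul(-1, 0))) = Add(-64, Add(2, 0)) = Add(-64, 2) = -62)
Pow(Add(Function('z')(W), c), 2) = Pow(Add(Mul(-6, Pow(Mul(I, Pow(7, Rational(1, 2))), -1)), -62), 2) = Pow(Add(Mul(-6, Mul(Rational(-1, 7), I, Pow(7, Rational(1, 2)))), -62), 2) = Pow(Add(Mul(Rational(6, 7), I, Pow(7, Rational(1, 2))), -62), 2) = Pow(Add(-62, Mul(Rational(6, 7), I, Pow(7, Rational(1, 2)))), 2)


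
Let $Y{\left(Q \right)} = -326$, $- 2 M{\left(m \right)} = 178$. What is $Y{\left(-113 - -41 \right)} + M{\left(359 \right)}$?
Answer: $-415$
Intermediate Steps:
$M{\left(m \right)} = -89$ ($M{\left(m \right)} = \left(- \frac{1}{2}\right) 178 = -89$)
$Y{\left(-113 - -41 \right)} + M{\left(359 \right)} = -326 - 89 = -415$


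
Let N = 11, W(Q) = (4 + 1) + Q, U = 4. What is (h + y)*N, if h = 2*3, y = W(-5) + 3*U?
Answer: 198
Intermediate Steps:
W(Q) = 5 + Q
y = 12 (y = (5 - 5) + 3*4 = 0 + 12 = 12)
h = 6
(h + y)*N = (6 + 12)*11 = 18*11 = 198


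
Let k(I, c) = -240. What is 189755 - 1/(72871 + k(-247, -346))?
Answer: 13782095404/72631 ≈ 1.8976e+5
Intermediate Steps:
189755 - 1/(72871 + k(-247, -346)) = 189755 - 1/(72871 - 240) = 189755 - 1/72631 = 13782095404/72631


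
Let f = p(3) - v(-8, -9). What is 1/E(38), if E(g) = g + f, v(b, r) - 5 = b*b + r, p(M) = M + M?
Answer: -1/16 ≈ -0.062500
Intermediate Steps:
p(M) = 2*M
v(b, r) = 5 + r + b**2 (v(b, r) = 5 + (b*b + r) = 5 + (b**2 + r) = 5 + (r + b**2) = 5 + r + b**2)
f = -54 (f = 2*3 - (5 - 9 + (-8)**2) = 6 - (5 - 9 + 64) = 6 - 1*60 = 6 - 60 = -54)
E(g) = -54 + g (E(g) = g - 54 = -54 + g)
1/E(38) = 1/(-54 + 38) = 1/(-16) = -1/16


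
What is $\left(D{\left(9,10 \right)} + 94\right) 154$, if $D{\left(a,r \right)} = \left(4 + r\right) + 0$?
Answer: $16632$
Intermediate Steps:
$D{\left(a,r \right)} = 4 + r$
$\left(D{\left(9,10 \right)} + 94\right) 154 = \left(\left(4 + 10\right) + 94\right) 154 = \left(14 + 94\right) 154 = 108 \cdot 154 = 16632$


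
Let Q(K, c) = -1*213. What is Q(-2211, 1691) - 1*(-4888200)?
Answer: 4887987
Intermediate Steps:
Q(K, c) = -213
Q(-2211, 1691) - 1*(-4888200) = -213 - 1*(-4888200) = -213 + 4888200 = 4887987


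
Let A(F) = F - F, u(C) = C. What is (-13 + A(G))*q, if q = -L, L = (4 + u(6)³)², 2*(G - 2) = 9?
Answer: 629200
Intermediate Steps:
G = 13/2 (G = 2 + (½)*9 = 2 + 9/2 = 13/2 ≈ 6.5000)
A(F) = 0
L = 48400 (L = (4 + 6³)² = (4 + 216)² = 220² = 48400)
q = -48400 (q = -1*48400 = -48400)
(-13 + A(G))*q = (-13 + 0)*(-48400) = -13*(-48400) = 629200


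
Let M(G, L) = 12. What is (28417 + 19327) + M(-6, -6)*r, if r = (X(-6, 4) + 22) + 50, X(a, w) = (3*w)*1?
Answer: 48752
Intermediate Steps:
X(a, w) = 3*w
r = 84 (r = (3*4 + 22) + 50 = (12 + 22) + 50 = 34 + 50 = 84)
(28417 + 19327) + M(-6, -6)*r = (28417 + 19327) + 12*84 = 47744 + 1008 = 48752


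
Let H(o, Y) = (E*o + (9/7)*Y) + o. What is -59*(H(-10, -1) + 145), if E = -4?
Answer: -71744/7 ≈ -10249.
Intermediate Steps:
H(o, Y) = -3*o + 9*Y/7 (H(o, Y) = (-4*o + (9/7)*Y) + o = (-4*o + (9*(⅐))*Y) + o = (-4*o + 9*Y/7) + o = -3*o + 9*Y/7)
-59*(H(-10, -1) + 145) = -59*((-3*(-10) + (9/7)*(-1)) + 145) = -59*((30 - 9/7) + 145) = -59*(201/7 + 145) = -59*1216/7 = -71744/7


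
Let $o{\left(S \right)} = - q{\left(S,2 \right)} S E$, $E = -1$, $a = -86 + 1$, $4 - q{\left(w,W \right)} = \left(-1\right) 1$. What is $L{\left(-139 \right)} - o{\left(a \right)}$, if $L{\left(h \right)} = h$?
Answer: $286$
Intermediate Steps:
$q{\left(w,W \right)} = 5$ ($q{\left(w,W \right)} = 4 - \left(-1\right) 1 = 4 - -1 = 4 + 1 = 5$)
$a = -85$
$o{\left(S \right)} = 5 S$ ($o{\left(S \right)} = \left(-1\right) 5 S \left(-1\right) = - 5 S \left(-1\right) = 5 S$)
$L{\left(-139 \right)} - o{\left(a \right)} = -139 - 5 \left(-85\right) = -139 - -425 = -139 + 425 = 286$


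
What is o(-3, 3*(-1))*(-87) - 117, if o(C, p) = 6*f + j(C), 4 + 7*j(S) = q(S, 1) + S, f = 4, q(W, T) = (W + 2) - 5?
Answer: -14304/7 ≈ -2043.4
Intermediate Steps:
q(W, T) = -3 + W (q(W, T) = (2 + W) - 5 = -3 + W)
j(S) = -1 + 2*S/7 (j(S) = -4/7 + ((-3 + S) + S)/7 = -4/7 + (-3 + 2*S)/7 = -4/7 + (-3/7 + 2*S/7) = -1 + 2*S/7)
o(C, p) = 23 + 2*C/7 (o(C, p) = 6*4 + (-1 + 2*C/7) = 24 + (-1 + 2*C/7) = 23 + 2*C/7)
o(-3, 3*(-1))*(-87) - 117 = (23 + (2/7)*(-3))*(-87) - 117 = (23 - 6/7)*(-87) - 117 = (155/7)*(-87) - 117 = -13485/7 - 117 = -14304/7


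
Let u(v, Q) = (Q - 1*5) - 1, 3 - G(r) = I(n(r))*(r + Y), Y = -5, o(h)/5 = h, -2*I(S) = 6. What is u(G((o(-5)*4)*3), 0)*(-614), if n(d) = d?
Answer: 3684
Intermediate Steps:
I(S) = -3 (I(S) = -½*6 = -3)
o(h) = 5*h
G(r) = -12 + 3*r (G(r) = 3 - (-3)*(r - 5) = 3 - (-3)*(-5 + r) = 3 - (15 - 3*r) = 3 + (-15 + 3*r) = -12 + 3*r)
u(v, Q) = -6 + Q (u(v, Q) = (Q - 5) - 1 = (-5 + Q) - 1 = -6 + Q)
u(G((o(-5)*4)*3), 0)*(-614) = (-6 + 0)*(-614) = -6*(-614) = 3684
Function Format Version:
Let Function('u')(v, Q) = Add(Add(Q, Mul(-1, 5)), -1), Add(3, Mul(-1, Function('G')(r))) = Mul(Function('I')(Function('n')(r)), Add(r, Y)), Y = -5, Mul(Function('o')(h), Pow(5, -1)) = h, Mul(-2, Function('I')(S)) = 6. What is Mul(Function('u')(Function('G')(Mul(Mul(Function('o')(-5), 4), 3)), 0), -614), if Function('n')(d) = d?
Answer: 3684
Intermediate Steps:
Function('I')(S) = -3 (Function('I')(S) = Mul(Rational(-1, 2), 6) = -3)
Function('o')(h) = Mul(5, h)
Function('G')(r) = Add(-12, Mul(3, r)) (Function('G')(r) = Add(3, Mul(-1, Mul(-3, Add(r, -5)))) = Add(3, Mul(-1, Mul(-3, Add(-5, r)))) = Add(3, Mul(-1, Add(15, Mul(-3, r)))) = Add(3, Add(-15, Mul(3, r))) = Add(-12, Mul(3, r)))
Function('u')(v, Q) = Add(-6, Q) (Function('u')(v, Q) = Add(Add(Q, -5), -1) = Add(Add(-5, Q), -1) = Add(-6, Q))
Mul(Function('u')(Function('G')(Mul(Mul(Function('o')(-5), 4), 3)), 0), -614) = Mul(Add(-6, 0), -614) = Mul(-6, -614) = 3684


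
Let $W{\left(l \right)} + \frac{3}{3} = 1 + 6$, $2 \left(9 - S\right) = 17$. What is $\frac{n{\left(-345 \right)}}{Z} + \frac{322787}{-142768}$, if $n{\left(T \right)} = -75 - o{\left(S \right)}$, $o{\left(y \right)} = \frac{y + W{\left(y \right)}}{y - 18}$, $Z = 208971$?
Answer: $- \frac{2361232186211}{1044203010480} \approx -2.2613$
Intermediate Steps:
$S = \frac{1}{2}$ ($S = 9 - \frac{17}{2} = \frac{1}{2} \approx 0.5$)
$W{\left(l \right)} = 6$ ($W{\left(l \right)} = -1 + \left(1 + 6\right) = -1 + 7 = 6$)
$o{\left(y \right)} = \frac{6 + y}{-18 + y}$ ($o{\left(y \right)} = \frac{y + 6}{y - 18} = \frac{6 + y}{-18 + y}$)
$n{\left(T \right)} = - \frac{2612}{35}$ ($n{\left(T \right)} = -75 - \frac{6 + \frac{1}{2}}{-18 + \frac{1}{2}} = -75 - \frac{1}{- \frac{35}{2}} \cdot \frac{13}{2} = -75 - \left(- \frac{2}{35}\right) \frac{13}{2} = -75 - - \frac{13}{35} = -75 + \frac{13}{35} = - \frac{2612}{35}$)
$\frac{n{\left(-345 \right)}}{Z} + \frac{322787}{-142768} = - \frac{2612}{35 \cdot 208971} + \frac{322787}{-142768} = \left(- \frac{2612}{35}\right) \frac{1}{208971} + 322787 \left(- \frac{1}{142768}\right) = - \frac{2612}{7313985} - \frac{322787}{142768} = - \frac{2361232186211}{1044203010480}$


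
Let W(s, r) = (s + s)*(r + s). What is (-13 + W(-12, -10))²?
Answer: 265225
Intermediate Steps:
W(s, r) = 2*s*(r + s) (W(s, r) = (2*s)*(r + s) = 2*s*(r + s))
(-13 + W(-12, -10))² = (-13 + 2*(-12)*(-10 - 12))² = (-13 + 2*(-12)*(-22))² = (-13 + 528)² = 515² = 265225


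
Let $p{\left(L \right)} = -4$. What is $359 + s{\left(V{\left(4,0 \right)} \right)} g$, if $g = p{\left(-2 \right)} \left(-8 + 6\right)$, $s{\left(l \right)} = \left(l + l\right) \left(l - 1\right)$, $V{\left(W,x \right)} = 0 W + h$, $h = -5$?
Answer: $839$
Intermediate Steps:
$V{\left(W,x \right)} = -5$ ($V{\left(W,x \right)} = 0 W - 5 = 0 - 5 = -5$)
$s{\left(l \right)} = 2 l \left(-1 + l\right)$
$g = 8$ ($g = - 4 \left(-8 + 6\right) = \left(-4\right) \left(-2\right) = 8$)
$359 + s{\left(V{\left(4,0 \right)} \right)} g = 359 + 2 \left(-5\right) \left(-1 - 5\right) 8 = 359 + 2 \left(-5\right) \left(-6\right) 8 = 359 + 60 \cdot 8 = 359 + 480 = 839$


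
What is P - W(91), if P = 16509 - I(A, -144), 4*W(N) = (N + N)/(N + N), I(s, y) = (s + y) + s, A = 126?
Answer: 65603/4 ≈ 16401.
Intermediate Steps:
I(s, y) = y + 2*s
W(N) = ¼ (W(N) = ((N + N)/(N + N))/4 = ((2*N)/((2*N)))/4 = ((2*N)*(1/(2*N)))/4 = (¼)*1 = ¼)
P = 16401 (P = 16509 - (-144 + 2*126) = 16509 - (-144 + 252) = 16509 - 1*108 = 16509 - 108 = 16401)
P - W(91) = 16401 - 1*¼ = 16401 - ¼ = 65603/4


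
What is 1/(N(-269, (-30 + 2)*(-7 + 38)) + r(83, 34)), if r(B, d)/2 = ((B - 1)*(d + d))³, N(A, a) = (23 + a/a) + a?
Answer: 1/346735485108 ≈ 2.8840e-12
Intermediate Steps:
N(A, a) = 24 + a (N(A, a) = (23 + 1) + a = 24 + a)
r(B, d) = 16*d³*(-1 + B)³ (r(B, d) = 2*((B - 1)*(d + d))³ = 2*((-1 + B)*(2*d))³ = 2*(2*d*(-1 + B))³ = 2*(8*d³*(-1 + B)³) = 16*d³*(-1 + B)³)
1/(N(-269, (-30 + 2)*(-7 + 38)) + r(83, 34)) = 1/((24 + (-30 + 2)*(-7 + 38)) + 16*34³*(-1 + 83)³) = 1/((24 - 28*31) + 16*39304*82³) = 1/((24 - 868) + 16*39304*551368) = 1/(-844 + 346735485952) = 1/346735485108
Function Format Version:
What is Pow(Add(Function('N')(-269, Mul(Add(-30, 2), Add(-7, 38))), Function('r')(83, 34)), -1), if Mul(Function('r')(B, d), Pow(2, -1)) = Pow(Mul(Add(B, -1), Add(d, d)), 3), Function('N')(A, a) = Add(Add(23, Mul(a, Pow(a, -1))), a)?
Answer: Rational(1, 346735485108) ≈ 2.8840e-12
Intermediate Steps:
Function('N')(A, a) = Add(24, a) (Function('N')(A, a) = Add(Add(23, 1), a) = Add(24, a))
Function('r')(B, d) = Mul(16, Pow(d, 3), Pow(Add(-1, B), 3)) (Function('r')(B, d) = Mul(2, Pow(Mul(Add(B, -1), Add(d, d)), 3)) = Mul(2, Pow(Mul(Add(-1, B), Mul(2, d)), 3)) = Mul(2, Pow(Mul(2, d, Add(-1, B)), 3)) = Mul(2, Mul(8, Pow(d, 3), Pow(Add(-1, B), 3))) = Mul(16, Pow(d, 3), Pow(Add(-1, B), 3)))
Pow(Add(Function('N')(-269, Mul(Add(-30, 2), Add(-7, 38))), Function('r')(83, 34)), -1) = Pow(Add(Add(24, Mul(Add(-30, 2), Add(-7, 38))), Mul(16, Pow(34, 3), Pow(Add(-1, 83), 3))), -1) = Pow(Add(Add(24, Mul(-28, 31)), Mul(16, 39304, Pow(82, 3))), -1) = Pow(Add(Add(24, -868), Mul(16, 39304, 551368)), -1) = Pow(Add(-844, 346735485952), -1) = Pow(346735485108, -1) = Rational(1, 346735485108)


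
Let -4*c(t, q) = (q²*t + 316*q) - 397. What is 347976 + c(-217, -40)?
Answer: 1752141/4 ≈ 4.3804e+5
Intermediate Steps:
c(t, q) = 397/4 - 79*q - t*q²/4 (c(t, q) = -((q²*t + 316*q) - 397)/4 = -((t*q² + 316*q) - 397)/4 = -((316*q + t*q²) - 397)/4 = -(-397 + 316*q + t*q²)/4 = 397/4 - 79*q - t*q²/4)
347976 + c(-217, -40) = 347976 + (397/4 - 79*(-40) - ¼*(-217)*(-40)²) = 347976 + (397/4 + 3160 - ¼*(-217)*1600) = 347976 + (397/4 + 3160 + 86800) = 347976 + 360237/4 = 1752141/4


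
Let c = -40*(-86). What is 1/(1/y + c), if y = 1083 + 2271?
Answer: 3354/11537761 ≈ 0.00029070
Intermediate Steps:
y = 3354
c = 3440
1/(1/y + c) = 1/(1/3354 + 3440) = 1/(11537761/3354) = 3354/11537761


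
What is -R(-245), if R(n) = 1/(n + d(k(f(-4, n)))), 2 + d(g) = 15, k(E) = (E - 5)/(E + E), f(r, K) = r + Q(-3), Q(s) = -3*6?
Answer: 1/232 ≈ 0.0043103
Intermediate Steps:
Q(s) = -18
f(r, K) = -18 + r (f(r, K) = r - 18 = -18 + r)
k(E) = (-5 + E)/(2*E) (k(E) = (-5 + E)/((2*E)) = (-5 + E)*(1/(2*E)) = (-5 + E)/(2*E))
d(g) = 13 (d(g) = -2 + 15 = 13)
R(n) = 1/(13 + n) (R(n) = 1/(n + 13) = 1/(13 + n))
-R(-245) = -1/(13 - 245) = -1/(-232) = -1*(-1/232) = 1/232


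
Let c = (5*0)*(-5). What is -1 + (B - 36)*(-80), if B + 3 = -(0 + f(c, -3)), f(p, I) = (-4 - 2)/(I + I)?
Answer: 3199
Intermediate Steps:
c = 0 (c = 0*(-5) = 0)
f(p, I) = -3/I (f(p, I) = -6*1/(2*I) = -3/I)
B = -4 (B = -3 - (0 - 3/(-3)) = -3 - (0 - 3*(-1/3)) = -3 - (0 + 1) = -3 - 1*1 = -3 - 1 = -4)
-1 + (B - 36)*(-80) = -1 + (-4 - 36)*(-80) = -1 - 40*(-80) = -1 + 3200 = 3199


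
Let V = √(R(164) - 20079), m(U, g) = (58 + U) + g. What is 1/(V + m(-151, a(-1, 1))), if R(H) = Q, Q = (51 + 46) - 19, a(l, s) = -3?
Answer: -32/9739 - I*√20001/29217 ≈ -0.0032858 - 0.0048405*I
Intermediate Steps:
Q = 78 (Q = 97 - 19 = 78)
R(H) = 78
m(U, g) = 58 + U + g
V = I*√20001 (V = √(78 - 20079) = √(-20001) = I*√20001 ≈ 141.42*I)
1/(V + m(-151, a(-1, 1))) = 1/(I*√20001 + (58 - 151 - 3)) = 1/(I*√20001 - 96) = 1/(-96 + I*√20001)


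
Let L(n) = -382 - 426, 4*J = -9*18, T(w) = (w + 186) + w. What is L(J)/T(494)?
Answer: -404/587 ≈ -0.68825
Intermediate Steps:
T(w) = 186 + 2*w (T(w) = (186 + w) + w = 186 + 2*w)
J = -81/2 (J = (-9*18)/4 = (1/4)*(-162) = -81/2 ≈ -40.500)
L(n) = -808
L(J)/T(494) = -808/(186 + 2*494) = -808/(186 + 988) = -808/1174 = -808*1/1174 = -404/587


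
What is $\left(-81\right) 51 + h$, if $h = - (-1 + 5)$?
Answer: $-4135$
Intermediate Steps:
$h = -4$ ($h = \left(-1\right) 4 = -4$)
$\left(-81\right) 51 + h = \left(-81\right) 51 - 4 = -4131 - 4 = -4135$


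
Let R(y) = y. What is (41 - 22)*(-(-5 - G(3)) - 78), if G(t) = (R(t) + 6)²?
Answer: 152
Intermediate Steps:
G(t) = (6 + t)² (G(t) = (t + 6)² = (6 + t)²)
(41 - 22)*(-(-5 - G(3)) - 78) = (41 - 22)*(-(-5 - (6 + 3)²) - 78) = 19*(-(-5 - 1*9²) - 78) = 19*(-(-5 - 1*81) - 78) = 19*(-(-5 - 81) - 78) = 19*(-1*(-86) - 78) = 19*(86 - 78) = 19*8 = 152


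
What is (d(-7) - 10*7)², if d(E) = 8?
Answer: 3844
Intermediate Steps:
(d(-7) - 10*7)² = (8 - 10*7)² = (8 - 70)² = (-62)² = 3844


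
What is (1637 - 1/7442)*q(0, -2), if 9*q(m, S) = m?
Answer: 0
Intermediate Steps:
q(m, S) = m/9
(1637 - 1/7442)*q(0, -2) = (1637 - 1/7442)*((1/9)*0) = (1637 - 1*1/7442)*0 = (1637 - 1/7442)*0 = (12182553/7442)*0 = 0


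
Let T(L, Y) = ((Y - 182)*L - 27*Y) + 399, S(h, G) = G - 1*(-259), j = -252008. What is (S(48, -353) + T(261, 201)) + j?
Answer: -252171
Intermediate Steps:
S(h, G) = 259 + G (S(h, G) = G + 259 = 259 + G)
T(L, Y) = 399 - 27*Y + L*(-182 + Y) (T(L, Y) = ((-182 + Y)*L - 27*Y) + 399 = (L*(-182 + Y) - 27*Y) + 399 = (-27*Y + L*(-182 + Y)) + 399 = 399 - 27*Y + L*(-182 + Y))
(S(48, -353) + T(261, 201)) + j = ((259 - 353) + (399 - 182*261 - 27*201 + 261*201)) - 252008 = (-94 + (399 - 47502 - 5427 + 52461)) - 252008 = (-94 - 69) - 252008 = -163 - 252008 = -252171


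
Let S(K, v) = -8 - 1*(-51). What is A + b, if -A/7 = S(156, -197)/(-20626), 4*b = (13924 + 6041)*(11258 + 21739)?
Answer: 6794050788467/41252 ≈ 1.6470e+8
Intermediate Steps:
S(K, v) = 43 (S(K, v) = -8 + 51 = 43)
b = 658785105/4 (b = ((13924 + 6041)*(11258 + 21739))/4 = (19965*32997)/4 = (¼)*658785105 = 658785105/4 ≈ 1.6470e+8)
A = 301/20626 (A = -301/(-20626) = -301*(-1)/20626 = -7*(-43/20626) = 301/20626 ≈ 0.014593)
A + b = 301/20626 + 658785105/4 = 6794050788467/41252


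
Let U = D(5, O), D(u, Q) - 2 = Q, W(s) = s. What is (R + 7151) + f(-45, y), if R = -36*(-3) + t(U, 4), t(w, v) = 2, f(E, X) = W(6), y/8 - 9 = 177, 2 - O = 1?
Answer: 7267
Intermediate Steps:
O = 1 (O = 2 - 1*1 = 2 - 1 = 1)
D(u, Q) = 2 + Q
y = 1488 (y = 72 + 8*177 = 72 + 1416 = 1488)
U = 3 (U = 2 + 1 = 3)
f(E, X) = 6
R = 110 (R = -36*(-3) + 2 = 108 + 2 = 110)
(R + 7151) + f(-45, y) = (110 + 7151) + 6 = 7261 + 6 = 7267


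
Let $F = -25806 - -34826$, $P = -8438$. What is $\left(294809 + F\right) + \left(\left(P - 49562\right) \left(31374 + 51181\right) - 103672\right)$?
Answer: $-4787989843$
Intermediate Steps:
$F = 9020$ ($F = -25806 + 34826 = 9020$)
$\left(294809 + F\right) + \left(\left(P - 49562\right) \left(31374 + 51181\right) - 103672\right) = \left(294809 + 9020\right) + \left(\left(-8438 - 49562\right) \left(31374 + 51181\right) - 103672\right) = 303829 - 4788293672 = -4787989843$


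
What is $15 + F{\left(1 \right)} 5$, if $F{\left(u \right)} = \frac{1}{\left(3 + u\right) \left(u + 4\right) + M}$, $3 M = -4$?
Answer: $\frac{855}{56} \approx 15.268$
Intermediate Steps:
$M = - \frac{4}{3}$ ($M = \frac{1}{3} \left(-4\right) = - \frac{4}{3} \approx -1.3333$)
$F{\left(u \right)} = \frac{1}{- \frac{4}{3} + \left(3 + u\right) \left(4 + u\right)}$ ($F{\left(u \right)} = \frac{1}{\left(3 + u\right) \left(u + 4\right) - \frac{4}{3}} = \frac{1}{\left(3 + u\right) \left(4 + u\right) - \frac{4}{3}} = \frac{1}{- \frac{4}{3} + \left(3 + u\right) \left(4 + u\right)}$)
$15 + F{\left(1 \right)} 5 = 15 + \frac{3}{32 + 3 \cdot 1^{2} + 21 \cdot 1} \cdot 5 = 15 + \frac{3}{32 + 3 \cdot 1 + 21} \cdot 5 = 15 + \frac{3}{32 + 3 + 21} \cdot 5 = 15 + \frac{3}{56} \cdot 5 = 15 + \frac{15}{56} = \frac{855}{56}$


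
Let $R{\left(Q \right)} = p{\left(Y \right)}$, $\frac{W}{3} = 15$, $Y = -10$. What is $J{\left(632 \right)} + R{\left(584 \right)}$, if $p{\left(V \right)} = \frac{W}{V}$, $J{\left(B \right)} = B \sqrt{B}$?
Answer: $- \frac{9}{2} + 1264 \sqrt{158} \approx 15884.0$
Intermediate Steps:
$W = 45$ ($W = 3 \cdot 15 = 45$)
$J{\left(B \right)} = B^{\frac{3}{2}}$
$p{\left(V \right)} = \frac{45}{V}$
$R{\left(Q \right)} = - \frac{9}{2}$ ($R{\left(Q \right)} = \frac{45}{-10} = 45 \left(- \frac{1}{10}\right) = - \frac{9}{2}$)
$J{\left(632 \right)} + R{\left(584 \right)} = 632^{\frac{3}{2}} - \frac{9}{2} = 1264 \sqrt{158} - \frac{9}{2} = - \frac{9}{2} + 1264 \sqrt{158}$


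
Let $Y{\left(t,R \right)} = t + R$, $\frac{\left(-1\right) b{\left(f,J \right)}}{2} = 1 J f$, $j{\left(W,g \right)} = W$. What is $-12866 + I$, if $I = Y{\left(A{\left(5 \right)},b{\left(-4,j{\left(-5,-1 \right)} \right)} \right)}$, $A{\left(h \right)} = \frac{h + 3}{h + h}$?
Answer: $- \frac{64526}{5} \approx -12905.0$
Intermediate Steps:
$A{\left(h \right)} = \frac{3 + h}{2 h}$
$b{\left(f,J \right)} = - 2 J f$ ($b{\left(f,J \right)} = - 2 \cdot 1 J f = - 2 J f$)
$Y{\left(t,R \right)} = R + t$
$I = - \frac{196}{5}$ ($I = \left(-2\right) \left(-5\right) \left(-4\right) + \frac{3 + 5}{2 \cdot 5} = -40 + \frac{1}{2} \cdot \frac{1}{5} \cdot 8 = -40 + \frac{4}{5} = - \frac{196}{5} \approx -39.2$)
$-12866 + I = -12866 - \frac{196}{5} = - \frac{64526}{5}$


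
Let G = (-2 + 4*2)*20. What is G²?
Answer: 14400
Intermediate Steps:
G = 120 (G = (-2 + 8)*20 = 6*20 = 120)
G² = 120² = 14400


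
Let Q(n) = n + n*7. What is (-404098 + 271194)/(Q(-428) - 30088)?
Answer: 16613/4189 ≈ 3.9659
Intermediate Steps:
Q(n) = 8*n (Q(n) = n + 7*n = 8*n)
(-404098 + 271194)/(Q(-428) - 30088) = (-404098 + 271194)/(8*(-428) - 30088) = -132904/(-3424 - 30088) = -132904/(-33512) = -132904*(-1/33512) = 16613/4189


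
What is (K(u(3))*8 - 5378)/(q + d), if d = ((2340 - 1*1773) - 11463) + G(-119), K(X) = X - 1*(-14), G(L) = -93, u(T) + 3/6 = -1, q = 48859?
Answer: -377/2705 ≈ -0.13937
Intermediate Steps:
u(T) = -3/2 (u(T) = -½ - 1 = -3/2)
K(X) = 14 + X (K(X) = X + 14 = 14 + X)
d = -10989 (d = ((2340 - 1*1773) - 11463) - 93 = ((2340 - 1773) - 11463) - 93 = (567 - 11463) - 93 = -10896 - 93 = -10989)
(K(u(3))*8 - 5378)/(q + d) = ((14 - 3/2)*8 - 5378)/(48859 - 10989) = ((25/2)*8 - 5378)/37870 = (100 - 5378)*(1/37870) = -5278*1/37870 = -377/2705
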